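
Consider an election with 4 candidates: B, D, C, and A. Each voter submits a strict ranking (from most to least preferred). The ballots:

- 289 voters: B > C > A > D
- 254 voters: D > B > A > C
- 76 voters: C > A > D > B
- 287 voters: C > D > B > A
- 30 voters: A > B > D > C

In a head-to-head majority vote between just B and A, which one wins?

Voters preferring B to A: 830; preferring A to B: 106.
B wins the head-to-head.

B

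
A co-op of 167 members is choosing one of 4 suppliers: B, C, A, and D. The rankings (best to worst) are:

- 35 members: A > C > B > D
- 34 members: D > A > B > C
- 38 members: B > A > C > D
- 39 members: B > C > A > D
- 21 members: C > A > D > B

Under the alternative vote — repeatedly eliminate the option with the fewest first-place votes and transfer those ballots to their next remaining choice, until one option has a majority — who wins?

A

Round 1: B 77, C 21, A 35, D 34. Eliminate C.
Round 2: B 77, A 56, D 34. Eliminate D.
Round 3: B 77, A 90. A has a majority.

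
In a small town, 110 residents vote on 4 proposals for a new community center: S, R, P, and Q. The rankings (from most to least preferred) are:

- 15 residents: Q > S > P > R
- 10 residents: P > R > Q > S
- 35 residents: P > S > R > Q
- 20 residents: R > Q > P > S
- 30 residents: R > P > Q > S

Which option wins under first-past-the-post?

First-place votes: S 0, R 50, P 45, Q 15.
R has the most first-place votes.

R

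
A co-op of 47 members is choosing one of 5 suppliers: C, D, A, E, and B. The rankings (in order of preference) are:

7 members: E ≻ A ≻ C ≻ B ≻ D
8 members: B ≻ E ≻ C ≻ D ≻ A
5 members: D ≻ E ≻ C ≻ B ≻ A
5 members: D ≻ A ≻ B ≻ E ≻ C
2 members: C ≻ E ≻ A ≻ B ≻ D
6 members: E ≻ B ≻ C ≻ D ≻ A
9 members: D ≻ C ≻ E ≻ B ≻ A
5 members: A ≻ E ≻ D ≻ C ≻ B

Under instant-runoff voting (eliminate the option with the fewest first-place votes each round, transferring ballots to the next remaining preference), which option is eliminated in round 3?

Round 1: C 2, D 19, A 5, E 13, B 8. Eliminate C.
Round 2: D 19, A 5, E 15, B 8. Eliminate A.
Round 3: D 19, E 20, B 8. Eliminate B.

B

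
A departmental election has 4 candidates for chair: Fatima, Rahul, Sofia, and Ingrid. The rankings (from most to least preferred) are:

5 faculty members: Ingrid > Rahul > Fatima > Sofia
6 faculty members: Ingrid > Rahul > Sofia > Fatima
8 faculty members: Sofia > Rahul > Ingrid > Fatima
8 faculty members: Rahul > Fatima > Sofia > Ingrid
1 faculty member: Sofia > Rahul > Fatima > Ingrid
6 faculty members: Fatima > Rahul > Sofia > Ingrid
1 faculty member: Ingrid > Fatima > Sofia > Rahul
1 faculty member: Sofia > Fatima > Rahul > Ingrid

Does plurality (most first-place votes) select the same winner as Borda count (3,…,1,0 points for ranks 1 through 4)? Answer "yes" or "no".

Plurality — first-place votes: Fatima 6, Rahul 8, Sofia 10, Ingrid 12. Winner: Ingrid.
Borda — scores: Fatima 44, Rahul 77, Sofia 51, Ingrid 44. Winner: Rahul.
The two methods disagree.

no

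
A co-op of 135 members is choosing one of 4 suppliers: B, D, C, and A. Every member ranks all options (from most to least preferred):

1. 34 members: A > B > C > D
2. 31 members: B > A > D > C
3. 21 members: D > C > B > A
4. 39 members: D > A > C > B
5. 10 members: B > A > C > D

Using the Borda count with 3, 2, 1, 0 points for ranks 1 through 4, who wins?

A

B: 34·2 + 31·3 + 21·1 + 39·0 + 10·3 = 212
D: 34·0 + 31·1 + 21·3 + 39·3 + 10·0 = 211
C: 34·1 + 31·0 + 21·2 + 39·1 + 10·1 = 125
A: 34·3 + 31·2 + 21·0 + 39·2 + 10·2 = 262
A has the highest Borda score (262).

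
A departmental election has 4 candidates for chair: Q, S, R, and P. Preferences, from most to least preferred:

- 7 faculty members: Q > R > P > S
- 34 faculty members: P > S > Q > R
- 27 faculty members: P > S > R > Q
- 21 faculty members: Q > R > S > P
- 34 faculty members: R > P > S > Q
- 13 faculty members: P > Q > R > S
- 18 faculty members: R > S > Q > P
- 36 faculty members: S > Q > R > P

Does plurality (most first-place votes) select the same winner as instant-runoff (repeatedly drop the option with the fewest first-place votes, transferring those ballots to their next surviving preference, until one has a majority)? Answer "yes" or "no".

Plurality — first-place votes: Q 28, S 36, R 52, P 74. Winner: P.
Instant-runoff — R1 Q 28, S 36, R 52, P 74 (Q out); R2 S 36, R 80, P 74 (S out); R3 R 116, P 74 (R winner). Winner: R.
The two methods disagree.

no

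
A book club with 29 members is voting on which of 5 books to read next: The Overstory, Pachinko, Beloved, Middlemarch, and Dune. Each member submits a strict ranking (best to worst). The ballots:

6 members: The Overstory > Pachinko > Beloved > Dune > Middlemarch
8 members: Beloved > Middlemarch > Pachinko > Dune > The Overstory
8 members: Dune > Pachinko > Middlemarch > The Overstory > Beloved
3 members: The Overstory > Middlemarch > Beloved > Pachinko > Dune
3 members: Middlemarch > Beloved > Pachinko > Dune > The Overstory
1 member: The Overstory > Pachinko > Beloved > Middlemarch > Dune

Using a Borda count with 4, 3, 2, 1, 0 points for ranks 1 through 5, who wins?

The Overstory: 6·4 + 8·0 + 8·1 + 3·4 + 3·0 + 1·4 = 48
Pachinko: 6·3 + 8·2 + 8·3 + 3·1 + 3·2 + 1·3 = 70
Beloved: 6·2 + 8·4 + 8·0 + 3·2 + 3·3 + 1·2 = 61
Middlemarch: 6·0 + 8·3 + 8·2 + 3·3 + 3·4 + 1·1 = 62
Dune: 6·1 + 8·1 + 8·4 + 3·0 + 3·1 + 1·0 = 49
Pachinko has the highest Borda score (70).

Pachinko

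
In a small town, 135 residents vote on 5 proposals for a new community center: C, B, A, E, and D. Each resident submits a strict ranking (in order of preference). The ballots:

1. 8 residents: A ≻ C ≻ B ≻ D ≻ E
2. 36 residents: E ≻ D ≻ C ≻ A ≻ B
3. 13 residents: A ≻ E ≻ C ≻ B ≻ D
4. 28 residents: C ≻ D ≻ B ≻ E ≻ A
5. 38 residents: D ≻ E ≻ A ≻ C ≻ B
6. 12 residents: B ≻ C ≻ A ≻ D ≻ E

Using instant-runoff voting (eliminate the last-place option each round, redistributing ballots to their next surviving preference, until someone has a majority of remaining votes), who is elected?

Round 1: C 28, B 12, A 21, E 36, D 38. Eliminate B.
Round 2: C 40, A 21, E 36, D 38. Eliminate A.
Round 3: C 48, E 49, D 38. Eliminate D.
Round 4: C 48, E 87. E has a majority.

E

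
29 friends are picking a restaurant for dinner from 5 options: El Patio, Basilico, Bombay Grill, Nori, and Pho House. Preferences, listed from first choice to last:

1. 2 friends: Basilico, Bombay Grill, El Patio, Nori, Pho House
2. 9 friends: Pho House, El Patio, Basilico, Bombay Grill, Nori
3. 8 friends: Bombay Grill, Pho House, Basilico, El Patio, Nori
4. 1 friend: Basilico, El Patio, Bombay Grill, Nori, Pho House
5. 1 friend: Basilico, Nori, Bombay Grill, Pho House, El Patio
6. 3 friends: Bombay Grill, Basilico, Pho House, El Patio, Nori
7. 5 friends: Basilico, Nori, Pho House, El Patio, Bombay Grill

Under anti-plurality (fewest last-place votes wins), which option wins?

Basilico

Last-place votes: El Patio 1, Basilico 0, Bombay Grill 5, Nori 20, Pho House 3.
Basilico is ranked last by the fewest voters, so Basilico wins.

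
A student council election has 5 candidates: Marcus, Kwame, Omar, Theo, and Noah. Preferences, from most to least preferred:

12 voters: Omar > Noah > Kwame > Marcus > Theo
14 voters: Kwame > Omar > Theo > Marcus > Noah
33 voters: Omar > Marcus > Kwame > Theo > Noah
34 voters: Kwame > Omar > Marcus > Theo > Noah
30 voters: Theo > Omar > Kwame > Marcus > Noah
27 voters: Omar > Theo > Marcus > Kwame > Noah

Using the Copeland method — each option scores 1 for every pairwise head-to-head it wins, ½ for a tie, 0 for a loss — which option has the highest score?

Marcus: beats Theo and Noah; loses to Kwame and Omar → score 2.
Kwame: beats Marcus, Theo, and Noah; loses to Omar → score 3.
Omar: beats Marcus, Kwame, Theo, and Noah → score 4.
Theo: beats Noah; loses to Marcus, Kwame, and Omar → score 1.
Noah: loses to Marcus, Kwame, Omar, and Theo → score 0.
Omar has the best pairwise record.

Omar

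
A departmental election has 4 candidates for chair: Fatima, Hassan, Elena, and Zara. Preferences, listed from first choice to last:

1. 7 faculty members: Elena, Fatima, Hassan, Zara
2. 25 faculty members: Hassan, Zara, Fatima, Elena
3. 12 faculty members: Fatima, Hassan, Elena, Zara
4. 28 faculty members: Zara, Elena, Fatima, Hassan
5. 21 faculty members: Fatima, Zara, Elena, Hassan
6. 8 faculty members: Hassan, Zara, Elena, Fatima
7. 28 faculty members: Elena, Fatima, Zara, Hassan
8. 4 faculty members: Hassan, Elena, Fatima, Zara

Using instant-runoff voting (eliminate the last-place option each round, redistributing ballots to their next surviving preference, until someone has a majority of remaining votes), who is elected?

Round 1: Fatima 33, Hassan 37, Elena 35, Zara 28. Eliminate Zara.
Round 2: Fatima 33, Hassan 37, Elena 63. Eliminate Fatima.
Round 3: Hassan 49, Elena 84. Elena has a majority.

Elena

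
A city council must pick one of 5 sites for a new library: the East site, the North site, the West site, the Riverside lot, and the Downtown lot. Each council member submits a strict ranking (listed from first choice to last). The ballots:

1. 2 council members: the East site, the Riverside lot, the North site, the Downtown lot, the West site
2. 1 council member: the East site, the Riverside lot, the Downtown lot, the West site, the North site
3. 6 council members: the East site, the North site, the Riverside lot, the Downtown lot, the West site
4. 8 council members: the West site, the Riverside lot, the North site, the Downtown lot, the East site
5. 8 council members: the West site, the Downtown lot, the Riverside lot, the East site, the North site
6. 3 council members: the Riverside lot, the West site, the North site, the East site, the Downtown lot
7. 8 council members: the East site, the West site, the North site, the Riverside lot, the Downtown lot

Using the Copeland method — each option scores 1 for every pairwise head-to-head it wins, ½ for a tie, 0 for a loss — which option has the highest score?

the West site

the East site: beats the North site and the Downtown lot; loses to the West site and the Riverside lot → score 2.
the North site: beats the Downtown lot; loses to the East site, the West site, and the Riverside lot → score 1.
the West site: beats the East site, the North site, the Riverside lot, and the Downtown lot → score 4.
the Riverside lot: beats the East site, the North site, and the Downtown lot; loses to the West site → score 3.
the Downtown lot: loses to the East site, the North site, the West site, and the Riverside lot → score 0.
the West site has the best pairwise record.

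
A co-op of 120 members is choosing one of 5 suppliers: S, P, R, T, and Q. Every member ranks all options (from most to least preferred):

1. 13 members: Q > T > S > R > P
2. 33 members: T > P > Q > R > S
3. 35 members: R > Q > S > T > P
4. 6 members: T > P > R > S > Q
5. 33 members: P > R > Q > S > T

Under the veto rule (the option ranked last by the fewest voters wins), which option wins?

R

Last-place votes: S 33, P 48, R 0, T 33, Q 6.
R is ranked last by the fewest voters, so R wins.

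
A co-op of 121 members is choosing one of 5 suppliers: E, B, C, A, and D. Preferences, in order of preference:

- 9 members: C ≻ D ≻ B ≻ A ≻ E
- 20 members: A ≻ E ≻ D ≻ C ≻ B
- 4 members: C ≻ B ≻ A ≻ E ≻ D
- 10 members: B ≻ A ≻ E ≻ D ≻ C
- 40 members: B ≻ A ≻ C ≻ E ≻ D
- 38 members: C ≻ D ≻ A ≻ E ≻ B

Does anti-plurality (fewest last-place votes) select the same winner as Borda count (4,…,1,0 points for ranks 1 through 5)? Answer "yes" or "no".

Anti-plurality — last-place votes: E 9, B 58, C 10, A 0, D 44. Winner: A.
Borda — scores: E 162, B 230, C 304, A 323, D 191. Winner: A.
The two methods agree.

yes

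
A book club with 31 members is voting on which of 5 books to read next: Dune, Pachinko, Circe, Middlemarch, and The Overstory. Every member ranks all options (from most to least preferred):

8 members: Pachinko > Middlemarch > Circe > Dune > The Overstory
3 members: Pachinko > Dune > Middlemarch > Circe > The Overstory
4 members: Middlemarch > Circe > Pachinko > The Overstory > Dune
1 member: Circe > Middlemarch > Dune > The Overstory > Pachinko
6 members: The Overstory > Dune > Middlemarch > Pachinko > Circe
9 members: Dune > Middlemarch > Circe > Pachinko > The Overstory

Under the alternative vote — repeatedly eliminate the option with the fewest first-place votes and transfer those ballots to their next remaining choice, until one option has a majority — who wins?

Round 1: Dune 9, Pachinko 11, Circe 1, Middlemarch 4, The Overstory 6. Eliminate Circe.
Round 2: Dune 9, Pachinko 11, Middlemarch 5, The Overstory 6. Eliminate Middlemarch.
Round 3: Dune 10, Pachinko 15, The Overstory 6. Eliminate The Overstory.
Round 4: Dune 16, Pachinko 15. Dune has a majority.

Dune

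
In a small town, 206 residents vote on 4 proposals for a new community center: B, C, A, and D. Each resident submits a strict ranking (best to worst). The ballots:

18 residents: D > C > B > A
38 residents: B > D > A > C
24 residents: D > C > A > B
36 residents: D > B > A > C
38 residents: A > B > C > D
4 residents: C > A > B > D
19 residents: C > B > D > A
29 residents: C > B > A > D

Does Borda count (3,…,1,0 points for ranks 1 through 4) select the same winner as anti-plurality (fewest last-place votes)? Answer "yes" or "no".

yes

Borda — scores: B 380, C 278, A 249, D 329. Winner: B.
Anti-plurality — last-place votes: B 24, C 74, A 37, D 71. Winner: B.
The two methods agree.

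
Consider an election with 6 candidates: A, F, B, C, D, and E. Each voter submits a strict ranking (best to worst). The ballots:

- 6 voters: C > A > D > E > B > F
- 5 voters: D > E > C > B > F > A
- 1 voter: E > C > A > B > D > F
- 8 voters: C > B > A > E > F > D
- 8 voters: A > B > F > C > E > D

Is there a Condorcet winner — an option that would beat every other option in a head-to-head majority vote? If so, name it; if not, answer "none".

C vs A: 20–8 for C.
C vs F: 20–8 for C.
C vs B: 20–8 for C.
C vs D: 23–5 for C.
C vs E: 22–6 for C.
C beats every other option head-to-head.

C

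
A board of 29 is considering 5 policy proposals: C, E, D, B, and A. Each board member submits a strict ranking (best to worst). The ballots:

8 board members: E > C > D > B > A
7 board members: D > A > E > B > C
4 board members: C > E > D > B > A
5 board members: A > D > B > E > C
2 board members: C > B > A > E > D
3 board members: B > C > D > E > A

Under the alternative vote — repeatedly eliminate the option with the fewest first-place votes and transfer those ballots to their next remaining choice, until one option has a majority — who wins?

C

Round 1: C 6, E 8, D 7, B 3, A 5. Eliminate B.
Round 2: C 9, E 8, D 7, A 5. Eliminate A.
Round 3: C 9, E 8, D 12. Eliminate E.
Round 4: C 17, D 12. C has a majority.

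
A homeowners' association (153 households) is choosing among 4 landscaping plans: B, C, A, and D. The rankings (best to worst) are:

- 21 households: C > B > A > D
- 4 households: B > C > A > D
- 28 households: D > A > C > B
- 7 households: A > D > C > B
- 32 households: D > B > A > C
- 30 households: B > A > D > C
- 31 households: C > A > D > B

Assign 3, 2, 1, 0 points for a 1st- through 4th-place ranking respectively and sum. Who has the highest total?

A

B: 21·2 + 4·3 + 28·0 + 7·0 + 32·2 + 30·3 + 31·0 = 208
C: 21·3 + 4·2 + 28·1 + 7·1 + 32·0 + 30·0 + 31·3 = 199
A: 21·1 + 4·1 + 28·2 + 7·3 + 32·1 + 30·2 + 31·2 = 256
D: 21·0 + 4·0 + 28·3 + 7·2 + 32·3 + 30·1 + 31·1 = 255
A has the highest Borda score (256).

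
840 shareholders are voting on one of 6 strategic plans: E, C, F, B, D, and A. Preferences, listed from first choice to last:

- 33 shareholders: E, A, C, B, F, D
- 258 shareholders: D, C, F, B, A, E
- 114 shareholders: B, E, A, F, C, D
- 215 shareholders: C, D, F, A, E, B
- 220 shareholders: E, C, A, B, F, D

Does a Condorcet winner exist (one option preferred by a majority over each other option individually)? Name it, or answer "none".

C

C vs E: 473–367 for C.
C vs F: 726–114 for C.
C vs B: 726–114 for C.
C vs D: 582–258 for C.
C vs A: 693–147 for C.
C beats every other option head-to-head.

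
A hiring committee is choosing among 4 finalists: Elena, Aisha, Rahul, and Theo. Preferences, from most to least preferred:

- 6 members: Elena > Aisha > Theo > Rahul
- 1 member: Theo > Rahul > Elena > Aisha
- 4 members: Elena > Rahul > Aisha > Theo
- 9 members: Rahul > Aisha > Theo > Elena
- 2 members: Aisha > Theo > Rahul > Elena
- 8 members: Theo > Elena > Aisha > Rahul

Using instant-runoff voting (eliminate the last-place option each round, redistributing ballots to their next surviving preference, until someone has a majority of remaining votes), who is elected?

Theo

Round 1: Elena 10, Aisha 2, Rahul 9, Theo 9. Eliminate Aisha.
Round 2: Elena 10, Rahul 9, Theo 11. Eliminate Rahul.
Round 3: Elena 10, Theo 20. Theo has a majority.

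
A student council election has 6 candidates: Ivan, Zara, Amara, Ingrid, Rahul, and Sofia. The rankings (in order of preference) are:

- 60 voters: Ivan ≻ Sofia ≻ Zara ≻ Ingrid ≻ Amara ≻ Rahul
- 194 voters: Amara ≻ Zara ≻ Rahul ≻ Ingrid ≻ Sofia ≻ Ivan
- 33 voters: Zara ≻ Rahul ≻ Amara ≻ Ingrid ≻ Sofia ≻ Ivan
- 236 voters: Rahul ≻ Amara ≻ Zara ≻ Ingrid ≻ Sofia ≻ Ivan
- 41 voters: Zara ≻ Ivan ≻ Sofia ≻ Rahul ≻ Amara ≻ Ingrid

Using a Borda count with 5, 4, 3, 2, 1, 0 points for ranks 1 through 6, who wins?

Ivan: 60·5 + 194·0 + 33·0 + 236·0 + 41·4 = 464
Zara: 60·3 + 194·4 + 33·5 + 236·3 + 41·5 = 2034
Amara: 60·1 + 194·5 + 33·3 + 236·4 + 41·1 = 2114
Ingrid: 60·2 + 194·2 + 33·2 + 236·2 + 41·0 = 1046
Rahul: 60·0 + 194·3 + 33·4 + 236·5 + 41·2 = 1976
Sofia: 60·4 + 194·1 + 33·1 + 236·1 + 41·3 = 826
Amara has the highest Borda score (2114).

Amara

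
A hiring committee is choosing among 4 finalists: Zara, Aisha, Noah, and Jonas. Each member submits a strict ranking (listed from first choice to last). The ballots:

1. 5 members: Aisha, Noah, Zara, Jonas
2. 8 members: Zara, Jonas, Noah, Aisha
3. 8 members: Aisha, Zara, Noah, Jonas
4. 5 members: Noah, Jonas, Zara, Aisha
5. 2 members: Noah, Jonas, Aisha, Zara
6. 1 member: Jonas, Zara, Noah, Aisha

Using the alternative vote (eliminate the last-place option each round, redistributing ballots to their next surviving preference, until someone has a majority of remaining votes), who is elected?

Aisha

Round 1: Zara 8, Aisha 13, Noah 7, Jonas 1. Eliminate Jonas.
Round 2: Zara 9, Aisha 13, Noah 7. Eliminate Noah.
Round 3: Zara 14, Aisha 15. Aisha has a majority.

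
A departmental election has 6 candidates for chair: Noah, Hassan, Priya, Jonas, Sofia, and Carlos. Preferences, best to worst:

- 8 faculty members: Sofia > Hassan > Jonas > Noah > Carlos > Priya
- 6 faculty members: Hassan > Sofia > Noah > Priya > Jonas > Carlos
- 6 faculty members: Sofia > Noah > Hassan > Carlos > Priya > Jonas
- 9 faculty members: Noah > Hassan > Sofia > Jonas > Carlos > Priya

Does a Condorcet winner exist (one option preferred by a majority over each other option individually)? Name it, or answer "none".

none

Checking pairwise contests:
Sofia beats Noah 20–9.
Noah beats Hassan 15–14.
Noah beats Priya 29–0.
Noah beats Jonas 21–8.
Hassan beats Sofia 15–14.
Noah beats Carlos 29–0.
Every option loses at least one head-to-head, so there is no Condorcet winner.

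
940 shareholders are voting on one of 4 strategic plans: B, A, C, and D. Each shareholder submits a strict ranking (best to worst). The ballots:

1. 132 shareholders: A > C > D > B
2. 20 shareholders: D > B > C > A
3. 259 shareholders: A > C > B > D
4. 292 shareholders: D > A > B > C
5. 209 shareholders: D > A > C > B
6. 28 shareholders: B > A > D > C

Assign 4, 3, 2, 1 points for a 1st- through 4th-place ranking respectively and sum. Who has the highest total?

A

B: 132·1 + 20·3 + 259·2 + 292·2 + 209·1 + 28·4 = 1615
A: 132·4 + 20·1 + 259·4 + 292·3 + 209·3 + 28·3 = 3171
C: 132·3 + 20·2 + 259·3 + 292·1 + 209·2 + 28·1 = 1951
D: 132·2 + 20·4 + 259·1 + 292·4 + 209·4 + 28·2 = 2663
A has the highest Borda score (3171).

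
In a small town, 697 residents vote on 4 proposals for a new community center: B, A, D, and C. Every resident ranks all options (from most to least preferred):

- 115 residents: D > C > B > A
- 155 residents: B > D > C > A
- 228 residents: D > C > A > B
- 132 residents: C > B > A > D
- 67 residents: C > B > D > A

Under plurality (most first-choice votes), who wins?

First-place votes: B 155, A 0, D 343, C 199.
D has the most first-place votes.

D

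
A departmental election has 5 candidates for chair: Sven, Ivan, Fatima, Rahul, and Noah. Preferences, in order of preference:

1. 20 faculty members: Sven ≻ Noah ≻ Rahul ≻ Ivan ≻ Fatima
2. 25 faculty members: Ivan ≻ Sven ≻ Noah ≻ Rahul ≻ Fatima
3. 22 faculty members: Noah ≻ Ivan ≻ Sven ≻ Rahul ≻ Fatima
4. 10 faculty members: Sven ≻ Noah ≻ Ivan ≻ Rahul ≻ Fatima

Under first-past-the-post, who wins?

First-place votes: Sven 30, Ivan 25, Fatima 0, Rahul 0, Noah 22.
Sven has the most first-place votes.

Sven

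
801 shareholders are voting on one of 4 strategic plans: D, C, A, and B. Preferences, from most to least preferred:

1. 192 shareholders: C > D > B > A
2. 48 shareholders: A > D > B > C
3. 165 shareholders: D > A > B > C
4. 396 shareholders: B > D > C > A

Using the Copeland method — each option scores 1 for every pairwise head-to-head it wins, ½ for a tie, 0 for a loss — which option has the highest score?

D: beats C, A, and B → score 3.
C: beats A; loses to D and B → score 1.
A: loses to D, C, and B → score 0.
B: beats C and A; loses to D → score 2.
D has the best pairwise record.

D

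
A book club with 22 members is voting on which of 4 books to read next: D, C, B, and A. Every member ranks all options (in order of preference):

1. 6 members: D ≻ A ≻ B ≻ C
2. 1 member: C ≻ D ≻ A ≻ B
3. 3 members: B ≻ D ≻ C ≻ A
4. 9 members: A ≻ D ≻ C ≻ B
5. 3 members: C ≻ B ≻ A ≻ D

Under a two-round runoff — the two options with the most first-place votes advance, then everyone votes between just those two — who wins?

Round 1 first-place votes: D 6, C 4, B 3, A 9.
A and D advance.
Runoff: A is preferred to D by 12 voters; D by 10.
A wins the runoff.

A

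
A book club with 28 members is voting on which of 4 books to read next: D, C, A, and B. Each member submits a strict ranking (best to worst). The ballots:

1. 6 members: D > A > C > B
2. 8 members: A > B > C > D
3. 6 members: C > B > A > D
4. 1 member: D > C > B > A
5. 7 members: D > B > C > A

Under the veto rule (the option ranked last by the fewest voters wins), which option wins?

Last-place votes: D 14, C 0, A 8, B 6.
C is ranked last by the fewest voters, so C wins.

C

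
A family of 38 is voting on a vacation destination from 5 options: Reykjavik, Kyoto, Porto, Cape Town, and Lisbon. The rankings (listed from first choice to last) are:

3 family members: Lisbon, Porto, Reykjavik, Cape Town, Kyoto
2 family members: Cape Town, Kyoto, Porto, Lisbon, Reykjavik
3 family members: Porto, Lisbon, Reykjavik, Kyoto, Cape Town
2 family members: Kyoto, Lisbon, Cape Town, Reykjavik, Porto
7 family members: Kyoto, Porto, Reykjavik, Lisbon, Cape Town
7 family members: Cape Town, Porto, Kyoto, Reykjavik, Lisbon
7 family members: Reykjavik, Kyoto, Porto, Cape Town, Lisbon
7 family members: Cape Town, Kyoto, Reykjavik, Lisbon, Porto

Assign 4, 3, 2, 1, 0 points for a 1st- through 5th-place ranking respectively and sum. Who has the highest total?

Reykjavik: 3·2 + 2·0 + 3·2 + 2·1 + 7·2 + 7·1 + 7·4 + 7·2 = 77
Kyoto: 3·0 + 2·3 + 3·1 + 2·4 + 7·4 + 7·2 + 7·3 + 7·3 = 101
Porto: 3·3 + 2·2 + 3·4 + 2·0 + 7·3 + 7·3 + 7·2 + 7·0 = 81
Cape Town: 3·1 + 2·4 + 3·0 + 2·2 + 7·0 + 7·4 + 7·1 + 7·4 = 78
Lisbon: 3·4 + 2·1 + 3·3 + 2·3 + 7·1 + 7·0 + 7·0 + 7·1 = 43
Kyoto has the highest Borda score (101).

Kyoto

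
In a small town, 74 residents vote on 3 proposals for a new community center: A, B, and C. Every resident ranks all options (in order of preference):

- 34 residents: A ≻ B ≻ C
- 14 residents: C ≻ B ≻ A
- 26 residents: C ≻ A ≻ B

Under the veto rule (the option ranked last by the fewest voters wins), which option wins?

A

Last-place votes: A 14, B 26, C 34.
A is ranked last by the fewest voters, so A wins.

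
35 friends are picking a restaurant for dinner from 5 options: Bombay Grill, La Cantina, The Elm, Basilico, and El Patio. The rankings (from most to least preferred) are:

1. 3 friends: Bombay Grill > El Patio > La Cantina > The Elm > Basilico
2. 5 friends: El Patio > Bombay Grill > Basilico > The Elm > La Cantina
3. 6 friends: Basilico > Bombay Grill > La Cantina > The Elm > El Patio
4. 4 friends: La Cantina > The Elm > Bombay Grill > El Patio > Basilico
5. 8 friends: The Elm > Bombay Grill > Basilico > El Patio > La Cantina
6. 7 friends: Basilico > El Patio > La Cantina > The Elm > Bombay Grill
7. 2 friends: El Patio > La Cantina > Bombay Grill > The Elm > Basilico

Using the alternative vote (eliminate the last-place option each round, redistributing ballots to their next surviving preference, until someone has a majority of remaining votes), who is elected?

Round 1: Bombay Grill 3, La Cantina 4, The Elm 8, Basilico 13, El Patio 7. Eliminate Bombay Grill.
Round 2: La Cantina 4, The Elm 8, Basilico 13, El Patio 10. Eliminate La Cantina.
Round 3: The Elm 12, Basilico 13, El Patio 10. Eliminate El Patio.
Round 4: The Elm 17, Basilico 18. Basilico has a majority.

Basilico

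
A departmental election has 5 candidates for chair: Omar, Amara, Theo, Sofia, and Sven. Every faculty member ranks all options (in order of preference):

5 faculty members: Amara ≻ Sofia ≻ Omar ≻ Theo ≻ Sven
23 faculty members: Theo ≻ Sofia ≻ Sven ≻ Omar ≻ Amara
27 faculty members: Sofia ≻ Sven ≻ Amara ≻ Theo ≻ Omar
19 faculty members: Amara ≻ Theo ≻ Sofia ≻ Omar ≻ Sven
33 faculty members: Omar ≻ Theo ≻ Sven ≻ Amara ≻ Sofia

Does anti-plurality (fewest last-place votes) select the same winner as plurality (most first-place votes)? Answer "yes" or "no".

Anti-plurality — last-place votes: Omar 27, Amara 23, Theo 0, Sofia 33, Sven 24. Winner: Theo.
Plurality — first-place votes: Omar 33, Amara 24, Theo 23, Sofia 27, Sven 0. Winner: Omar.
The two methods disagree.

no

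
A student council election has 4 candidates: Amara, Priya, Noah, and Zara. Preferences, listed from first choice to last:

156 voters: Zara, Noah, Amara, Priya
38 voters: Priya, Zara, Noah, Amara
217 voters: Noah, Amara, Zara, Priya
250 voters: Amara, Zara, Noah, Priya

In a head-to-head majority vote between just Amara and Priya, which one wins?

Voters preferring Amara to Priya: 623; preferring Priya to Amara: 38.
Amara wins the head-to-head.

Amara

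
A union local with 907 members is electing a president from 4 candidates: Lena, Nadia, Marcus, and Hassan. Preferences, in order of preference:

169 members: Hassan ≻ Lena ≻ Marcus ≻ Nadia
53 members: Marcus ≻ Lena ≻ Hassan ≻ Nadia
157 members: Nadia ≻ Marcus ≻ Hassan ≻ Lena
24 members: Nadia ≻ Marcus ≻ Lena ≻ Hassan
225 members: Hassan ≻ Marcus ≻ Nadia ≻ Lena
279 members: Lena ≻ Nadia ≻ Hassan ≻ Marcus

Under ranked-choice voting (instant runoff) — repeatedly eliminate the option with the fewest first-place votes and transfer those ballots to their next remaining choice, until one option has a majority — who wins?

Round 1: Lena 279, Nadia 181, Marcus 53, Hassan 394. Eliminate Marcus.
Round 2: Lena 332, Nadia 181, Hassan 394. Eliminate Nadia.
Round 3: Lena 356, Hassan 551. Hassan has a majority.

Hassan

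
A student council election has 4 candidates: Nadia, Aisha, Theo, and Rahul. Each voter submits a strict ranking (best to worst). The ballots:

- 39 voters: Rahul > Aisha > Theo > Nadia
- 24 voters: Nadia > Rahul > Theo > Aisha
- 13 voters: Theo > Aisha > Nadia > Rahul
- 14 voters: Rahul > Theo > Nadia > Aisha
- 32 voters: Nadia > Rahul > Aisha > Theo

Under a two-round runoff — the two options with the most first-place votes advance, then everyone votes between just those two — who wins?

Round 1 first-place votes: Nadia 56, Aisha 0, Theo 13, Rahul 53.
Nadia and Rahul advance.
Runoff: Nadia is preferred to Rahul by 69 voters; Rahul by 53.
Nadia wins the runoff.

Nadia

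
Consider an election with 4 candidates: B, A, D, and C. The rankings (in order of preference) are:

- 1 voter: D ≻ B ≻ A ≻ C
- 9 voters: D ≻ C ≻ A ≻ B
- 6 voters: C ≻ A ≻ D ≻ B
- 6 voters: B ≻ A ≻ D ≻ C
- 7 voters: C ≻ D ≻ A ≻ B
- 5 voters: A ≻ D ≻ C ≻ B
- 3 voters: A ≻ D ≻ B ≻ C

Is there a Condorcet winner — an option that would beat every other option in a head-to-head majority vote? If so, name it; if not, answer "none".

none

Checking pairwise contests:
A beats B 30–7.
C beats A 22–15.
A beats D 20–17.
D beats C 24–13.
Every option loses at least one head-to-head, so there is no Condorcet winner.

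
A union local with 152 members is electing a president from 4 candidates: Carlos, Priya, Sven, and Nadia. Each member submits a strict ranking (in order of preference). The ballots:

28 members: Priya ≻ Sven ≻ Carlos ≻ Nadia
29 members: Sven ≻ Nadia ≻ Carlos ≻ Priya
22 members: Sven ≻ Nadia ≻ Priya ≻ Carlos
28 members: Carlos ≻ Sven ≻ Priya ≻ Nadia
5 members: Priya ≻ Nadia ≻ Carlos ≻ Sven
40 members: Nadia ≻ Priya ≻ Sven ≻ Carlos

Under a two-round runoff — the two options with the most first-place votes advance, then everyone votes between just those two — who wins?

Round 1 first-place votes: Carlos 28, Priya 33, Sven 51, Nadia 40.
Sven and Nadia advance.
Runoff: Sven is preferred to Nadia by 107 voters; Nadia by 45.
Sven wins the runoff.

Sven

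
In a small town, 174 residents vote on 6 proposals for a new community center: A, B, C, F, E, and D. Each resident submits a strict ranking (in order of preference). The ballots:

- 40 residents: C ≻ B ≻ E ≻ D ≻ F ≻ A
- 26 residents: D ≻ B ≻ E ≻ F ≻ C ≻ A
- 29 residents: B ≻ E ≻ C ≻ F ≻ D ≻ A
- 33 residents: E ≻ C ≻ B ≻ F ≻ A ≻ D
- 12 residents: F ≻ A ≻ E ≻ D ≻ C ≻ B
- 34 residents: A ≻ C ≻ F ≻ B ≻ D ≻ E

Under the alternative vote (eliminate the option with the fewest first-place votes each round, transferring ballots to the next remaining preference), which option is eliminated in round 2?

D

Round 1: A 34, B 29, C 40, F 12, E 33, D 26. Eliminate F.
Round 2: A 46, B 29, C 40, E 33, D 26. Eliminate D.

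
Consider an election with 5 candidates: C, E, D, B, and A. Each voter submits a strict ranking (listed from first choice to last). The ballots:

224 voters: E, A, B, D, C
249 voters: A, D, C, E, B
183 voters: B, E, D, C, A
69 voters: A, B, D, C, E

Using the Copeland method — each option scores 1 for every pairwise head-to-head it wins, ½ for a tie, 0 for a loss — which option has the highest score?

C: loses to E, D, B, and A → score 0.
E: beats C, D, B, and A → score 4.
D: beats C; loses to E, B, and A → score 1.
B: beats C and D; loses to E and A → score 2.
A: beats C, D, and B; loses to E → score 3.
E has the best pairwise record.

E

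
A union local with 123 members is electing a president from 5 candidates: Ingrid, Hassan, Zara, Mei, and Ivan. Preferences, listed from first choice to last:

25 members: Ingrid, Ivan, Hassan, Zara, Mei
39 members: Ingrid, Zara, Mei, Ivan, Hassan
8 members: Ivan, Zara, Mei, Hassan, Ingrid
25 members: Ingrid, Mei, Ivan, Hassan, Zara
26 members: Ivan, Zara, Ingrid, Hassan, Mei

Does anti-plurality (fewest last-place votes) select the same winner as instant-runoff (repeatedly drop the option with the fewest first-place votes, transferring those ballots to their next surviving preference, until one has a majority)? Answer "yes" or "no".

no

Anti-plurality — last-place votes: Ingrid 8, Hassan 39, Zara 25, Mei 51, Ivan 0. Winner: Ivan.
Instant-runoff — R1 Ingrid 89, Hassan 0, Zara 0, Mei 0, Ivan 34 (Ingrid winner). Winner: Ingrid.
The two methods disagree.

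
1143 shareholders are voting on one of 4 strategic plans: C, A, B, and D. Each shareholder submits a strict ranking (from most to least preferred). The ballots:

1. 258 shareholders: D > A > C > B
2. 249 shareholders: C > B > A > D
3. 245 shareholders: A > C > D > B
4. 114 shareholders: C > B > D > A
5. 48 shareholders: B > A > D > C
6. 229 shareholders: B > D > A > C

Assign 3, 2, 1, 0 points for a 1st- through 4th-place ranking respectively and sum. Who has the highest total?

C

C: 258·1 + 249·3 + 245·2 + 114·3 + 48·0 + 229·0 = 1837
A: 258·2 + 249·1 + 245·3 + 114·0 + 48·2 + 229·1 = 1825
B: 258·0 + 249·2 + 245·0 + 114·2 + 48·3 + 229·3 = 1557
D: 258·3 + 249·0 + 245·1 + 114·1 + 48·1 + 229·2 = 1639
C has the highest Borda score (1837).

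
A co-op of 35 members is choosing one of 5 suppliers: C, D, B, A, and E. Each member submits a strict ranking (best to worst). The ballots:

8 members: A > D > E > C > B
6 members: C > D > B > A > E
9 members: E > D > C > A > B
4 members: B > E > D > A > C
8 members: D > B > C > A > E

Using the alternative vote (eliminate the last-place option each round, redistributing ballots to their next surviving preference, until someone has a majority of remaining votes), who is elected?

D

Round 1: C 6, D 8, B 4, A 8, E 9. Eliminate B.
Round 2: C 6, D 8, A 8, E 13. Eliminate C.
Round 3: D 14, A 8, E 13. Eliminate A.
Round 4: D 22, E 13. D has a majority.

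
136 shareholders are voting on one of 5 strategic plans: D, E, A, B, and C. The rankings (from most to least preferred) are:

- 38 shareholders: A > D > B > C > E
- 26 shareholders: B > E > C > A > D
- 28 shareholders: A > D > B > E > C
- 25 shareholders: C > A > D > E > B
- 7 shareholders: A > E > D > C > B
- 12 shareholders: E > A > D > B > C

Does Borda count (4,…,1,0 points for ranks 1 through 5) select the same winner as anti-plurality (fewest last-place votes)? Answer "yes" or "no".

Borda — scores: D 286, E 200, A 429, B 248, C 197. Winner: A.
Anti-plurality — last-place votes: D 26, E 38, A 0, B 32, C 40. Winner: A.
The two methods agree.

yes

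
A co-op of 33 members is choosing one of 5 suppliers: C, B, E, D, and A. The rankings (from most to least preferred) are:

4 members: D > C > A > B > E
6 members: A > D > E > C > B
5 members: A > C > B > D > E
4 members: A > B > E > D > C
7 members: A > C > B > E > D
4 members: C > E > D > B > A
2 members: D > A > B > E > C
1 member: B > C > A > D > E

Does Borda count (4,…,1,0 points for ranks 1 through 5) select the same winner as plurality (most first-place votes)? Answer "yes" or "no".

Borda — scores: C 73, B 52, E 41, D 60, A 104. Winner: A.
Plurality — first-place votes: C 4, B 1, E 0, D 6, A 22. Winner: A.
The two methods agree.

yes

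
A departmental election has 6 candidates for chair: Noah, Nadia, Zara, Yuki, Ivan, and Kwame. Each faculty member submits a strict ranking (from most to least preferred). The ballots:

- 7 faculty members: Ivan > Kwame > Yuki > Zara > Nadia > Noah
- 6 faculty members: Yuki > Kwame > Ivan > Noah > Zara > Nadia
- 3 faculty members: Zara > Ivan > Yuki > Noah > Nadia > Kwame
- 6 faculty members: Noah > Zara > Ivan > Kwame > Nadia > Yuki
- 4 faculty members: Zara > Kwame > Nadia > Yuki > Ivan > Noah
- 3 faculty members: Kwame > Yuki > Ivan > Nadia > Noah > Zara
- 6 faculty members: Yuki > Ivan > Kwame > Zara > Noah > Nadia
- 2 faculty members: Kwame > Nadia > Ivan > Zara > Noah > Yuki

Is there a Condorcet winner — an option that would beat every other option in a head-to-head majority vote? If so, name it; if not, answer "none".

Checking pairwise contests:
Zara beats Noah 22–15.
Noah beats Nadia 21–16.
Yuki beats Zara 22–15.
Kwame beats Yuki 22–15.
Yuki beats Ivan 19–18.
Ivan beats Kwame 22–15.
Every option loses at least one head-to-head, so there is no Condorcet winner.

none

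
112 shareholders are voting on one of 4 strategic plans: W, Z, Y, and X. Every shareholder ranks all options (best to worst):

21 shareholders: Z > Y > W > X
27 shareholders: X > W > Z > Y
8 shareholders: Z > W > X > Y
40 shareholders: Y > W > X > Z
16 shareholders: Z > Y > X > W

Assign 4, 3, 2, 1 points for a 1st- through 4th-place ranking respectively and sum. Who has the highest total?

W: 21·2 + 27·3 + 8·3 + 40·3 + 16·1 = 283
Z: 21·4 + 27·2 + 8·4 + 40·1 + 16·4 = 274
Y: 21·3 + 27·1 + 8·1 + 40·4 + 16·3 = 306
X: 21·1 + 27·4 + 8·2 + 40·2 + 16·2 = 257
Y has the highest Borda score (306).

Y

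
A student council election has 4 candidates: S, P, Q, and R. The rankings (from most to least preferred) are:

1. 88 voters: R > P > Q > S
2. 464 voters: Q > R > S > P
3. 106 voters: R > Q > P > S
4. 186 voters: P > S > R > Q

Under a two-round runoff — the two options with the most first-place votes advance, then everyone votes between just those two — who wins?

Round 1 first-place votes: S 0, P 186, Q 464, R 194.
Q and R advance.
Runoff: Q is preferred to R by 464 voters; R by 380.
Q wins the runoff.

Q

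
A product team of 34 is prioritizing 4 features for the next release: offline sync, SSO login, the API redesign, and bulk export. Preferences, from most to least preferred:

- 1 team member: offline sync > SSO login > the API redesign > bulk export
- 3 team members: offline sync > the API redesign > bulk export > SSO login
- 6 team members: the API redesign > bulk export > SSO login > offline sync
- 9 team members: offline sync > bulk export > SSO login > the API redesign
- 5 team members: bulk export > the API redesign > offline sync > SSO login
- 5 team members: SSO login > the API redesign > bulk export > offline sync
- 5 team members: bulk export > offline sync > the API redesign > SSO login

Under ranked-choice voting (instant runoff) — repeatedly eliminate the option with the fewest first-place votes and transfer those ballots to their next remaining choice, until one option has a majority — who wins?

Round 1: offline sync 13, SSO login 5, the API redesign 6, bulk export 10. Eliminate SSO login.
Round 2: offline sync 13, the API redesign 11, bulk export 10. Eliminate bulk export.
Round 3: offline sync 18, the API redesign 16. Offline sync has a majority.

offline sync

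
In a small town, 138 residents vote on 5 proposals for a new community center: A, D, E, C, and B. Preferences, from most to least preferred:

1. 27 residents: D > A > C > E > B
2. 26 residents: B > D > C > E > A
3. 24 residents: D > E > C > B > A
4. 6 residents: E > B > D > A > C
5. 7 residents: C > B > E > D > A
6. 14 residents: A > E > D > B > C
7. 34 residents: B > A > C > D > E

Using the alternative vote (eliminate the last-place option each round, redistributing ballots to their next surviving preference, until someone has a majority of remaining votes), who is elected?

B

Round 1: A 14, D 51, E 6, C 7, B 60. Eliminate E.
Round 2: A 14, D 51, C 7, B 66. Eliminate C.
Round 3: A 14, D 51, B 73. B has a majority.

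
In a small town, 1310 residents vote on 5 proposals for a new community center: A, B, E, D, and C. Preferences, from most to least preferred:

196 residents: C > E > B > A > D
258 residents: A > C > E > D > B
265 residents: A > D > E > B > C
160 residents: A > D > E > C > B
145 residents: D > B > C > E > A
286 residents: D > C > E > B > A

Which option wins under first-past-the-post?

First-place votes: A 683, B 0, E 0, D 431, C 196.
A has the most first-place votes.

A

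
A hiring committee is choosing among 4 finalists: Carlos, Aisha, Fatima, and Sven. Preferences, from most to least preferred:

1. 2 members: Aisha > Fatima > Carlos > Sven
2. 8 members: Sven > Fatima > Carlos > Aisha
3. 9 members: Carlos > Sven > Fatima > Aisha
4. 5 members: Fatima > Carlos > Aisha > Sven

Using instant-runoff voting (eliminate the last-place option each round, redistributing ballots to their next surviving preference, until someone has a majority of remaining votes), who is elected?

Round 1: Carlos 9, Aisha 2, Fatima 5, Sven 8. Eliminate Aisha.
Round 2: Carlos 9, Fatima 7, Sven 8. Eliminate Fatima.
Round 3: Carlos 16, Sven 8. Carlos has a majority.

Carlos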